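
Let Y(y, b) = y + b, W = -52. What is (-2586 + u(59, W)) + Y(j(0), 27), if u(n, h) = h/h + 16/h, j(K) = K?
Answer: -33258/13 ≈ -2558.3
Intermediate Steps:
u(n, h) = 1 + 16/h
Y(y, b) = b + y
(-2586 + u(59, W)) + Y(j(0), 27) = (-2586 + (16 - 52)/(-52)) + (27 + 0) = (-2586 - 1/52*(-36)) + 27 = (-2586 + 9/13) + 27 = -33609/13 + 27 = -33258/13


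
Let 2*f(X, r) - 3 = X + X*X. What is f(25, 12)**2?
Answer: 426409/4 ≈ 1.0660e+5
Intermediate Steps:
f(X, r) = 3/2 + X/2 + X**2/2 (f(X, r) = 3/2 + (X + X*X)/2 = 3/2 + (X + X**2)/2 = 3/2 + (X/2 + X**2/2) = 3/2 + X/2 + X**2/2)
f(25, 12)**2 = (3/2 + (1/2)*25 + (1/2)*25**2)**2 = (3/2 + 25/2 + (1/2)*625)**2 = (3/2 + 25/2 + 625/2)**2 = (653/2)**2 = 426409/4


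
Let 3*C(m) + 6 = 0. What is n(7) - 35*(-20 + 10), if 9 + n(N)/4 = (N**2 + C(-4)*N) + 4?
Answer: 470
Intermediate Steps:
C(m) = -2 (C(m) = -2 + (1/3)*0 = -2 + 0 = -2)
n(N) = -20 - 8*N + 4*N**2 (n(N) = -36 + 4*((N**2 - 2*N) + 4) = -36 + 4*(4 + N**2 - 2*N) = -36 + (16 - 8*N + 4*N**2) = -20 - 8*N + 4*N**2)
n(7) - 35*(-20 + 10) = (-20 - 8*7 + 4*7**2) - 35*(-20 + 10) = (-20 - 56 + 4*49) - 35*(-10) = (-20 - 56 + 196) + 350 = 120 + 350 = 470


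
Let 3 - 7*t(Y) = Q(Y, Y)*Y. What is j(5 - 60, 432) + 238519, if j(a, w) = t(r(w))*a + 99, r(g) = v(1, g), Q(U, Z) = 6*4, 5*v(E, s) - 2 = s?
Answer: 1784737/7 ≈ 2.5496e+5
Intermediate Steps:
v(E, s) = 2/5 + s/5
Q(U, Z) = 24
r(g) = 2/5 + g/5
t(Y) = 3/7 - 24*Y/7
j(a, w) = 99 + a*(-33/35 - 24*w/35) (j(a, w) = (3/7 - 24*(2/5 + w/5)/7)*a + 99 = (3/7 + (-48/35 - 24*w/35))*a + 99 = (-33/35 - 24*w/35)*a + 99 = a*(-33/35 - 24*w/35) + 99 = 99 + a*(-33/35 - 24*w/35))
j(5 - 60, 432) + 238519 = (99 - 3*(5 - 60)*(11 + 8*432)/35) + 238519 = (99 - 3/35*(-55)*(11 + 3456)) + 238519 = (99 - 3/35*(-55)*3467) + 238519 = (99 + 114411/7) + 238519 = 115104/7 + 238519 = 1784737/7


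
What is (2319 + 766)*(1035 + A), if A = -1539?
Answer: -1554840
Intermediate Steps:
(2319 + 766)*(1035 + A) = (2319 + 766)*(1035 - 1539) = 3085*(-504) = -1554840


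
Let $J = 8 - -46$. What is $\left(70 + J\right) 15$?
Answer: $1860$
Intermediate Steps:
$J = 54$ ($J = 8 + 46 = 54$)
$\left(70 + J\right) 15 = \left(70 + 54\right) 15 = 124 \cdot 15 = 1860$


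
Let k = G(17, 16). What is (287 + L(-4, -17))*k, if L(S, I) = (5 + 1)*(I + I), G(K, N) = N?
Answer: 1328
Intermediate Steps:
L(S, I) = 12*I (L(S, I) = 6*(2*I) = 12*I)
k = 16
(287 + L(-4, -17))*k = (287 + 12*(-17))*16 = (287 - 204)*16 = 83*16 = 1328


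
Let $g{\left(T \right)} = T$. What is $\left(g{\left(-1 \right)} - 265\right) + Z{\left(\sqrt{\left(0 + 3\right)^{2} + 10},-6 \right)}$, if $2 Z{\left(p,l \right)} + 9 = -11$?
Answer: $-276$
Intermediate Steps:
$Z{\left(p,l \right)} = -10$ ($Z{\left(p,l \right)} = - \frac{9}{2} + \frac{1}{2} \left(-11\right) = - \frac{9}{2} - \frac{11}{2} = -10$)
$\left(g{\left(-1 \right)} - 265\right) + Z{\left(\sqrt{\left(0 + 3\right)^{2} + 10},-6 \right)} = \left(-1 - 265\right) - 10 = -266 - 10 = -276$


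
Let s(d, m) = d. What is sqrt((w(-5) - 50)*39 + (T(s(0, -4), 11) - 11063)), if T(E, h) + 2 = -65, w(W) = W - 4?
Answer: 11*I*sqrt(111) ≈ 115.89*I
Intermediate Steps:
w(W) = -4 + W
T(E, h) = -67 (T(E, h) = -2 - 65 = -67)
sqrt((w(-5) - 50)*39 + (T(s(0, -4), 11) - 11063)) = sqrt(((-4 - 5) - 50)*39 + (-67 - 11063)) = sqrt((-9 - 50)*39 - 11130) = sqrt(-59*39 - 11130) = sqrt(-2301 - 11130) = sqrt(-13431) = 11*I*sqrt(111)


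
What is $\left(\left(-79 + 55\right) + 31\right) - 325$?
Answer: $-318$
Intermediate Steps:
$\left(\left(-79 + 55\right) + 31\right) - 325 = \left(-24 + 31\right) - 325 = 7 - 325 = -318$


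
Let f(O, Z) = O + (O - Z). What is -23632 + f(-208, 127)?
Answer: -24175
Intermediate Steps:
f(O, Z) = -Z + 2*O
-23632 + f(-208, 127) = -23632 + (-1*127 + 2*(-208)) = -23632 + (-127 - 416) = -23632 - 543 = -24175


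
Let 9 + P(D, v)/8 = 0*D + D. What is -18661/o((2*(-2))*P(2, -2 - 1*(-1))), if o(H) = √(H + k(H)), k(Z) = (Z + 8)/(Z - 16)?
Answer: -18661*√152178/5853 ≈ -1243.7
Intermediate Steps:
k(Z) = (8 + Z)/(-16 + Z)
P(D, v) = -72 + 8*D (P(D, v) = -72 + 8*(0*D + D) = -72 + 8*(0 + D) = -72 + 8*D)
o(H) = √(H + (8 + H)/(-16 + H))
-18661/o((2*(-2))*P(2, -2 - 1*(-1))) = -18661*√(-16 + (2*(-2))*(-72 + 8*2))/√(8 + (2*(-2))*(-72 + 8*2) + ((2*(-2))*(-72 + 8*2))*(-16 + (2*(-2))*(-72 + 8*2))) = -18661*√(-16 - 4*(-72 + 16))/√(8 - 4*(-72 + 16) + (-4*(-72 + 16))*(-16 - 4*(-72 + 16))) = -18661*√(-16 - 4*(-56))/√(8 - 4*(-56) + (-4*(-56))*(-16 - 4*(-56))) = -18661*√(-16 + 224)/√(8 + 224 + 224*(-16 + 224)) = -18661*4*√13/√(8 + 224 + 224*208) = -18661*4*√13/√(8 + 224 + 46592) = -18661*√152178/5853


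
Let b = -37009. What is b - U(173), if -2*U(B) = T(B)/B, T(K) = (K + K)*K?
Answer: -36836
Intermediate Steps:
T(K) = 2*K**2 (T(K) = (2*K)*K = 2*K**2)
U(B) = -B (U(B) = -2*B**2/(2*B) = -B)
b - U(173) = -37009 - (-1)*173 = -37009 - 1*(-173) = -37009 + 173 = -36836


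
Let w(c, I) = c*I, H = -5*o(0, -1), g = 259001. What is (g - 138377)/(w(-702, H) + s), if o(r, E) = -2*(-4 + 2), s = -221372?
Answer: -30156/51833 ≈ -0.58179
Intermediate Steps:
o(r, E) = 4 (o(r, E) = -2*(-2) = 4)
H = -20 (H = -5*4 = -20)
w(c, I) = I*c
(g - 138377)/(w(-702, H) + s) = (259001 - 138377)/(-20*(-702) - 221372) = 120624/(14040 - 221372) = 120624/(-207332) = 120624*(-1/207332) = -30156/51833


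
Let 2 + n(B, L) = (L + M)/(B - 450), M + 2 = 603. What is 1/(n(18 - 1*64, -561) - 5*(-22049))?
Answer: 62/6835061 ≈ 9.0709e-6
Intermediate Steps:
M = 601 (M = -2 + 603 = 601)
n(B, L) = -2 + (601 + L)/(-450 + B) (n(B, L) = -2 + (L + 601)/(B - 450) = -2 + (601 + L)/(-450 + B))
1/(n(18 - 1*64, -561) - 5*(-22049)) = 1/((1501 - 561 - 2*(18 - 1*64))/(-450 + (18 - 1*64)) - 5*(-22049)) = 1/((1501 - 561 - 2*(18 - 64))/(-450 + (18 - 64)) + 110245) = 1/((1501 - 561 - 2*(-46))/(-450 - 46) + 110245) = 1/((1501 - 561 + 92)/(-496) + 110245) = 1/(-1/496*1032 + 110245) = 1/(-129/62 + 110245) = 1/(6835061/62) = 62/6835061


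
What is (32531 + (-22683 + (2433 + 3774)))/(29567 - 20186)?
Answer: 16055/9381 ≈ 1.7114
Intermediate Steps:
(32531 + (-22683 + (2433 + 3774)))/(29567 - 20186) = (32531 + (-22683 + 6207))/9381 = (32531 - 16476)*(1/9381) = 16055*(1/9381) = 16055/9381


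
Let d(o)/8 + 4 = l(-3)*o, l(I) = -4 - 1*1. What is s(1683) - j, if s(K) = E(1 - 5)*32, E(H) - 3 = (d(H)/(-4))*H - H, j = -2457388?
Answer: 2461708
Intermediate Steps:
l(I) = -5 (l(I) = -4 - 1 = -5)
d(o) = -32 - 40*o (d(o) = -32 + 8*(-5*o) = -32 - 40*o)
E(H) = 3 - H + H*(8 + 10*H) (E(H) = 3 + (((-32 - 40*H)/(-4))*H - H) = 3 + (((-32 - 40*H)*(-¼))*H - H) = 3 + ((8 + 10*H)*H - H) = 3 + (H*(8 + 10*H) - H) = 3 + (-H + H*(8 + 10*H)) = 3 - H + H*(8 + 10*H))
s(K) = 4320 (s(K) = (3 + 7*(1 - 5) + 10*(1 - 5)²)*32 = (3 + 7*(-4) + 10*(-4)²)*32 = (3 - 28 + 10*16)*32 = (3 - 28 + 160)*32 = 135*32 = 4320)
s(1683) - j = 4320 - 1*(-2457388) = 4320 + 2457388 = 2461708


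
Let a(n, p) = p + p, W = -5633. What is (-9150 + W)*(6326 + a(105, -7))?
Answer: -93310296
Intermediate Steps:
a(n, p) = 2*p
(-9150 + W)*(6326 + a(105, -7)) = (-9150 - 5633)*(6326 + 2*(-7)) = -14783*(6326 - 14) = -14783*6312 = -93310296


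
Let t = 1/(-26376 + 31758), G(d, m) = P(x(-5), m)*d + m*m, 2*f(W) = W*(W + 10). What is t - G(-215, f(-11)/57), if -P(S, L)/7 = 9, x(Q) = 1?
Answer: -17544416879/1295268 ≈ -13545.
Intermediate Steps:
f(W) = W*(10 + W)/2 (f(W) = (W*(W + 10))/2 = (W*(10 + W))/2 = W*(10 + W)/2)
P(S, L) = -63 (P(S, L) = -7*9 = -63)
G(d, m) = m² - 63*d (G(d, m) = -63*d + m*m = -63*d + m² = m² - 63*d)
t = 1/5382 ≈ 0.00018580
t - G(-215, f(-11)/57) = 1/5382 - ((((½)*(-11)*(10 - 11))/57)² - 63*(-215)) = 1/5382 - ((((½)*(-11)*(-1))*(1/57))² + 13545) = 1/5382 - (((11/2)*(1/57))² + 13545) = 1/5382 - ((11/114)² + 13545) = 1/5382 - (121/12996 + 13545) = 1/5382 - 1*176030941/12996 = 1/5382 - 176030941/12996 = -17544416879/1295268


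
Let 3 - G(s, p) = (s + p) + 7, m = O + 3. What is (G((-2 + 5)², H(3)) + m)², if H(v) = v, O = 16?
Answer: 9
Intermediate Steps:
m = 19 (m = 16 + 3 = 19)
G(s, p) = -4 - p - s (G(s, p) = 3 - ((s + p) + 7) = 3 - ((p + s) + 7) = 3 - (7 + p + s) = 3 + (-7 - p - s) = -4 - p - s)
(G((-2 + 5)², H(3)) + m)² = ((-4 - 1*3 - (-2 + 5)²) + 19)² = ((-4 - 3 - 1*3²) + 19)² = ((-4 - 3 - 1*9) + 19)² = ((-4 - 3 - 9) + 19)² = (-16 + 19)² = 3² = 9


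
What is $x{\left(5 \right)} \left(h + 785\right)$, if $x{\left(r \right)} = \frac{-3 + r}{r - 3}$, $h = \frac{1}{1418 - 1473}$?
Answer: $\frac{43174}{55} \approx 784.98$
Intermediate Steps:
$h = - \frac{1}{55}$ ($h = \frac{1}{-55} = - \frac{1}{55} \approx -0.018182$)
$x{\left(r \right)} = 1$ ($x{\left(r \right)} = \frac{-3 + r}{-3 + r} = 1$)
$x{\left(5 \right)} \left(h + 785\right) = 1 \left(- \frac{1}{55} + 785\right) = 1 \cdot \frac{43174}{55} = \frac{43174}{55}$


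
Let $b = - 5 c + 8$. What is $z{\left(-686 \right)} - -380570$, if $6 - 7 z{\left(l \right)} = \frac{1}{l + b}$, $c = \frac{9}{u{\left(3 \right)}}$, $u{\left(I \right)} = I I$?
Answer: $\frac{1819509269}{4781} \approx 3.8057 \cdot 10^{5}$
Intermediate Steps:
$u{\left(I \right)} = I^{2}$
$c = 1$ ($c = \frac{9}{3^{2}} = \frac{9}{9} = 9 \cdot \frac{1}{9} = 1$)
$b = 3$ ($b = \left(-5\right) 1 + 8 = -5 + 8 = 3$)
$z{\left(l \right)} = \frac{6}{7} - \frac{1}{7 \left(3 + l\right)}$ ($z{\left(l \right)} = \frac{6}{7} - \frac{1}{7 \left(l + 3\right)} = \frac{6}{7} - \frac{1}{7 \left(3 + l\right)}$)
$z{\left(-686 \right)} - -380570 = \frac{17 + 6 \left(-686\right)}{7 \left(3 - 686\right)} - -380570 = \frac{17 - 4116}{7 \left(-683\right)} + 380570 = \frac{1}{7} \left(- \frac{1}{683}\right) \left(-4099\right) + 380570 = \frac{4099}{4781} + 380570 = \frac{1819509269}{4781}$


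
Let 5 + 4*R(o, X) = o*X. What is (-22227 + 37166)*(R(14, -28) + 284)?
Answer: 11039921/4 ≈ 2.7600e+6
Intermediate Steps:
R(o, X) = -5/4 + X*o/4 (R(o, X) = -5/4 + (o*X)/4 = -5/4 + (X*o)/4 = -5/4 + X*o/4)
(-22227 + 37166)*(R(14, -28) + 284) = (-22227 + 37166)*((-5/4 + (¼)*(-28)*14) + 284) = 14939*((-5/4 - 98) + 284) = 14939*(-397/4 + 284) = 14939*(739/4) = 11039921/4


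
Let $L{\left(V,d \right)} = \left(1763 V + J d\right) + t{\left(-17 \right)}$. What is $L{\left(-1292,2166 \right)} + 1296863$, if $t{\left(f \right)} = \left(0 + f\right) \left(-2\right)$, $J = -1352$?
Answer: $-3909331$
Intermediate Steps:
$t{\left(f \right)} = - 2 f$ ($t{\left(f \right)} = f \left(-2\right) = - 2 f$)
$L{\left(V,d \right)} = 34 - 1352 d + 1763 V$ ($L{\left(V,d \right)} = \left(1763 V - 1352 d\right) - -34 = \left(- 1352 d + 1763 V\right) + 34 = 34 - 1352 d + 1763 V$)
$L{\left(-1292,2166 \right)} + 1296863 = \left(34 - 2928432 + 1763 \left(-1292\right)\right) + 1296863 = \left(34 - 2928432 - 2277796\right) + 1296863 = -5206194 + 1296863 = -3909331$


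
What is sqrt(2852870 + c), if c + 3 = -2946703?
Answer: 2*I*sqrt(23459) ≈ 306.33*I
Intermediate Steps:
c = -2946706 (c = -3 - 2946703 = -2946706)
sqrt(2852870 + c) = sqrt(2852870 - 2946706) = sqrt(-93836) = 2*I*sqrt(23459)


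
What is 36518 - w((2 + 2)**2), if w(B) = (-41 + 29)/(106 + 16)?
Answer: 2227604/61 ≈ 36518.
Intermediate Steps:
w(B) = -6/61 (w(B) = -12/122 = -12*1/122 = -6/61)
36518 - w((2 + 2)**2) = 36518 - 1*(-6/61) = 36518 + 6/61 = 2227604/61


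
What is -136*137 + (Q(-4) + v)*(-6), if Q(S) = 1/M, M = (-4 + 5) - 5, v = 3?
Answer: -37297/2 ≈ -18649.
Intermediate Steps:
M = -4 (M = 1 - 5 = -4)
Q(S) = -¼ (Q(S) = 1/(-4) = -¼)
-136*137 + (Q(-4) + v)*(-6) = -136*137 + (-¼ + 3)*(-6) = -18632 + (11/4)*(-6) = -18632 - 33/2 = -37297/2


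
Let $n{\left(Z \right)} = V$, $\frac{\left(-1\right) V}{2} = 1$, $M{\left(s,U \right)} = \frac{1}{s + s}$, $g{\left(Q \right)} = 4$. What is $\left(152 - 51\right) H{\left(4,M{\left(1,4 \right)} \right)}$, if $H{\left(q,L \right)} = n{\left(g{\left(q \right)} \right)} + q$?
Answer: $202$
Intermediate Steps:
$M{\left(s,U \right)} = \frac{1}{2 s}$
$V = -2$ ($V = \left(-2\right) 1 = -2$)
$n{\left(Z \right)} = -2$
$H{\left(q,L \right)} = -2 + q$
$\left(152 - 51\right) H{\left(4,M{\left(1,4 \right)} \right)} = \left(152 - 51\right) \left(-2 + 4\right) = 101 \cdot 2 = 202$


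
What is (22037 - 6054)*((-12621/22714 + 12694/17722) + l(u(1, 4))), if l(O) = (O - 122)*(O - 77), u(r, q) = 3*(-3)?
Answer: 36241869874324103/201268754 ≈ 1.8007e+8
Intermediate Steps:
u(r, q) = -9
l(O) = (-122 + O)*(-77 + O)
(22037 - 6054)*((-12621/22714 + 12694/17722) + l(u(1, 4))) = (22037 - 6054)*((-12621/22714 + 12694/17722) + (9394 + (-9)² - 199*(-9))) = 15983*((-12621*1/22714 + 12694*(1/17722)) + (9394 + 81 + 1791)) = 15983*((-12621/22714 + 6347/8861) + 11266) = 15983*(32331077/201268754 + 11266) = 15983*(2267526113641/201268754) = 36241869874324103/201268754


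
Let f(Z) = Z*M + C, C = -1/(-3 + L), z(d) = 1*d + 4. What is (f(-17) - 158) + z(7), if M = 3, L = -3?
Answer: -1187/6 ≈ -197.83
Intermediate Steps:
z(d) = 4 + d (z(d) = d + 4 = 4 + d)
C = ⅙ (C = -1/(-3 - 3) = -1/(-6) = -1*(-⅙) = ⅙ ≈ 0.16667)
f(Z) = ⅙ + 3*Z (f(Z) = Z*3 + ⅙ = 3*Z + ⅙ = ⅙ + 3*Z)
(f(-17) - 158) + z(7) = ((⅙ + 3*(-17)) - 158) + (4 + 7) = ((⅙ - 51) - 158) + 11 = (-305/6 - 158) + 11 = -1253/6 + 11 = -1187/6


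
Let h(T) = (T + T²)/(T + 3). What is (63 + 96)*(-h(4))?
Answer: -3180/7 ≈ -454.29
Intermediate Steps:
h(T) = (T + T²)/(3 + T)
(63 + 96)*(-h(4)) = (63 + 96)*(-4*(1 + 4)/(3 + 4)) = 159*(-4*5/7) = 159*(-1*20/7) = 159*(-20/7) = -3180/7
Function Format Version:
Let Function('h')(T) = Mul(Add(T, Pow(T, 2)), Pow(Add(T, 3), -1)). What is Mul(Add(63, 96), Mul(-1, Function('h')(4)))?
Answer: Rational(-3180, 7) ≈ -454.29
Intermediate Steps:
Function('h')(T) = Mul(Pow(Add(3, T), -1), Add(T, Pow(T, 2))) (Function('h')(T) = Mul(Add(T, Pow(T, 2)), Pow(Add(3, T), -1)) = Mul(Pow(Add(3, T), -1), Add(T, Pow(T, 2))))
Mul(Add(63, 96), Mul(-1, Function('h')(4))) = Mul(Add(63, 96), Mul(-1, Mul(4, Pow(Add(3, 4), -1), Add(1, 4)))) = Mul(159, Mul(-1, Mul(4, Pow(7, -1), 5))) = Mul(159, Mul(-1, Mul(4, Rational(1, 7), 5))) = Mul(159, Mul(-1, Rational(20, 7))) = Mul(159, Rational(-20, 7)) = Rational(-3180, 7)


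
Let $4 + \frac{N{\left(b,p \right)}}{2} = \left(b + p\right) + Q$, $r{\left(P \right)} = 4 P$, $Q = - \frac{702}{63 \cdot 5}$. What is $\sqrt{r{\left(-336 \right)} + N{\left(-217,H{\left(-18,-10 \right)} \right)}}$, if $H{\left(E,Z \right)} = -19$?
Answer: $\frac{2 i \sqrt{559965}}{35} \approx 42.76 i$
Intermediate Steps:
$Q = - \frac{78}{35}$ ($Q = - \frac{702}{315} = \left(-702\right) \frac{1}{315} = - \frac{78}{35} \approx -2.2286$)
$N{\left(b,p \right)} = - \frac{436}{35} + 2 b + 2 p$ ($N{\left(b,p \right)} = -8 + 2 \left(\left(b + p\right) - \frac{78}{35}\right) = -8 + 2 \left(- \frac{78}{35} + b + p\right) = -8 + \left(- \frac{156}{35} + 2 b + 2 p\right) = - \frac{436}{35} + 2 b + 2 p$)
$\sqrt{r{\left(-336 \right)} + N{\left(-217,H{\left(-18,-10 \right)} \right)}} = \sqrt{4 \left(-336\right) + \left(- \frac{436}{35} + 2 \left(-217\right) + 2 \left(-19\right)\right)} = \sqrt{-1344 - \frac{16956}{35}} = \sqrt{- \frac{63996}{35}} = \frac{2 i \sqrt{559965}}{35}$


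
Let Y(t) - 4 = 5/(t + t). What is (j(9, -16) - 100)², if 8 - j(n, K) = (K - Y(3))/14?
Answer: 57805609/7056 ≈ 8192.4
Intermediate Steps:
Y(t) = 4 + 5/(2*t) (Y(t) = 4 + 5/(t + t) = 4 + 5/((2*t)) = 4 + 5*(1/(2*t)) = 4 + 5/(2*t))
j(n, K) = 701/84 - K/14 (j(n, K) = 8 - (K - (4 + (5/2)/3))/14 = 8 - (K - (4 + (5/2)*(⅓)))/14 = 8 - (K - (4 + ⅚))/14 = 8 - (K - 1*29/6)/14 = 8 - (K - 29/6)/14 = 8 - (-29/6 + K)/14 = 8 - (-29/84 + K/14) = 8 + (29/84 - K/14) = 701/84 - K/14)
(j(9, -16) - 100)² = ((701/84 - 1/14*(-16)) - 100)² = ((701/84 + 8/7) - 100)² = (797/84 - 100)² = (-7603/84)² = 57805609/7056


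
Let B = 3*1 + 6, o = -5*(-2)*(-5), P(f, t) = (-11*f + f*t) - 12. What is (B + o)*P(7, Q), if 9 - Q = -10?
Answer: -1804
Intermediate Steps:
Q = 19 (Q = 9 - 1*(-10) = 9 + 10 = 19)
P(f, t) = -12 - 11*f + f*t
o = -50 (o = 10*(-5) = -50)
B = 9 (B = 3 + 6 = 9)
(B + o)*P(7, Q) = (9 - 50)*(-12 - 11*7 + 7*19) = -41*(-12 - 77 + 133) = -41*44 = -1804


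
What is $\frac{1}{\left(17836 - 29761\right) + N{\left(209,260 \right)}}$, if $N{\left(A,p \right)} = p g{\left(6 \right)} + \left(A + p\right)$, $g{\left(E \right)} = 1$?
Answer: $- \frac{1}{11196} \approx -8.9318 \cdot 10^{-5}$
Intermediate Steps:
$N{\left(A,p \right)} = A + 2 p$ ($N{\left(A,p \right)} = p 1 + \left(A + p\right) = p + \left(A + p\right) = A + 2 p$)
$\frac{1}{\left(17836 - 29761\right) + N{\left(209,260 \right)}} = \frac{1}{\left(17836 - 29761\right) + \left(209 + 2 \cdot 260\right)} = \frac{1}{\left(17836 - 29761\right) + \left(209 + 520\right)} = \frac{1}{-11925 + 729} = \frac{1}{-11196} = - \frac{1}{11196}$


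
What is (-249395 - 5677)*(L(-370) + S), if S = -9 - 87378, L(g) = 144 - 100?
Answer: 22278753696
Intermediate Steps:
L(g) = 44
S = -87387
(-249395 - 5677)*(L(-370) + S) = (-249395 - 5677)*(44 - 87387) = -255072*(-87343) = 22278753696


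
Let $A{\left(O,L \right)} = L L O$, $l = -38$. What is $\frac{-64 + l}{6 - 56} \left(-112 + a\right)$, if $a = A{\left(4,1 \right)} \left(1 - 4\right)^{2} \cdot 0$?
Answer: $- \frac{5712}{25} \approx -228.48$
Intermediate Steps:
$A{\left(O,L \right)} = O L^{2}$ ($A{\left(O,L \right)} = L^{2} O = O L^{2}$)
$a = 0$ ($a = 4 \cdot 1^{2} \left(1 - 4\right)^{2} \cdot 0 = 4 \cdot 1 \left(-3\right)^{2} \cdot 0 = 4 \cdot 9 \cdot 0 = 36 \cdot 0 = 0$)
$\frac{-64 + l}{6 - 56} \left(-112 + a\right) = \frac{-64 - 38}{6 - 56} \left(-112 + 0\right) = - \frac{102}{-50} \left(-112\right) = \left(-102\right) \left(- \frac{1}{50}\right) \left(-112\right) = \frac{51}{25} \left(-112\right) = - \frac{5712}{25}$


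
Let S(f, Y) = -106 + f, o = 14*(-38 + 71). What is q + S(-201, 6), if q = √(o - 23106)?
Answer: -307 + 6*I*√629 ≈ -307.0 + 150.48*I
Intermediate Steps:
o = 462 (o = 14*33 = 462)
q = 6*I*√629 (q = √(462 - 23106) = √(-22644) = 6*I*√629 ≈ 150.48*I)
q + S(-201, 6) = 6*I*√629 + (-106 - 201) = 6*I*√629 - 307 = -307 + 6*I*√629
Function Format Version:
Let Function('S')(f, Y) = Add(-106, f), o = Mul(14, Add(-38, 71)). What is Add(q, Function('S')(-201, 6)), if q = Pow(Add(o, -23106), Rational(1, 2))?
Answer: Add(-307, Mul(6, I, Pow(629, Rational(1, 2)))) ≈ Add(-307.00, Mul(150.48, I))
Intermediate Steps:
o = 462 (o = Mul(14, 33) = 462)
q = Mul(6, I, Pow(629, Rational(1, 2))) (q = Pow(Add(462, -23106), Rational(1, 2)) = Pow(-22644, Rational(1, 2)) = Mul(6, I, Pow(629, Rational(1, 2))) ≈ Mul(150.48, I))
Add(q, Function('S')(-201, 6)) = Add(Mul(6, I, Pow(629, Rational(1, 2))), Add(-106, -201)) = Add(Mul(6, I, Pow(629, Rational(1, 2))), -307) = Add(-307, Mul(6, I, Pow(629, Rational(1, 2))))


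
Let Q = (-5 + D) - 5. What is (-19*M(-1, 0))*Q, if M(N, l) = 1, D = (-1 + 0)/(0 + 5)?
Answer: 969/5 ≈ 193.80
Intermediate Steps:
D = -1/5 ≈ -0.20000
Q = -51/5 (Q = (-5 - 1/5) - 5 = -26/5 - 5 = -51/5 ≈ -10.200)
(-19*M(-1, 0))*Q = -19*1*(-51/5) = -19*(-51/5) = 969/5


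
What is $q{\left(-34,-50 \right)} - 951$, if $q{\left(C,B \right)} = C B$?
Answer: $749$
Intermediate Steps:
$q{\left(C,B \right)} = B C$
$q{\left(-34,-50 \right)} - 951 = \left(-50\right) \left(-34\right) - 951 = 1700 - 951 = 749$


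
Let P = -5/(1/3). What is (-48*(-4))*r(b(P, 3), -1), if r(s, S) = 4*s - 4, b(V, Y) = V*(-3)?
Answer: 33792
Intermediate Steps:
P = -15 (P = -5/⅓ = -5*3 = -15)
b(V, Y) = -3*V
r(s, S) = -4 + 4*s
(-48*(-4))*r(b(P, 3), -1) = (-48*(-4))*(-4 + 4*(-3*(-15))) = 192*(-4 + 4*45) = 192*(-4 + 180) = 192*176 = 33792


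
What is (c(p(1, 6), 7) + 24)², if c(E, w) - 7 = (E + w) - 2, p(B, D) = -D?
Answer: 900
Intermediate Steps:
c(E, w) = 5 + E + w (c(E, w) = 7 + ((E + w) - 2) = 7 + (-2 + E + w) = 5 + E + w)
(c(p(1, 6), 7) + 24)² = ((5 - 1*6 + 7) + 24)² = ((5 - 6 + 7) + 24)² = (6 + 24)² = 30² = 900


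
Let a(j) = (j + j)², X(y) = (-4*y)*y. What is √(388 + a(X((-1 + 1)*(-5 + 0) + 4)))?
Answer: 2*√4193 ≈ 129.51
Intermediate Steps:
X(y) = -4*y²
a(j) = 4*j² (a(j) = (2*j)² = 4*j²)
√(388 + a(X((-1 + 1)*(-5 + 0) + 4))) = √(388 + 4*(-4*((-1 + 1)*(-5 + 0) + 4)²)²) = √(388 + 4*(-4*(0*(-5) + 4)²)²) = √(388 + 4*(-4*(0 + 4)²)²) = √(388 + 4*(-4*4²)²) = √(388 + 4*(-4*16)²) = √(388 + 4*(-64)²) = √(388 + 4*4096) = √(388 + 16384) = √16772 = 2*√4193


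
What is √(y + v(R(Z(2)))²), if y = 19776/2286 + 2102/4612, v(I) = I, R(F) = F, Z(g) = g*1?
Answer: √10117226173686/878586 ≈ 3.6203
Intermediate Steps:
Z(g) = g
y = 8001007/878586 (y = 19776*(1/2286) + 2102*(1/4612) = 3296/381 + 1051/2306 = 8001007/878586 ≈ 9.1067)
√(y + v(R(Z(2)))²) = √(8001007/878586 + 2²) = √(8001007/878586 + 4) = √(11515351/878586) = √10117226173686/878586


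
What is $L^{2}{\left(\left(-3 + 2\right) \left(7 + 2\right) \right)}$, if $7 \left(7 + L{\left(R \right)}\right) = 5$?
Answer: $\frac{1936}{49} \approx 39.51$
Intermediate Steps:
$L{\left(R \right)} = - \frac{44}{7}$ ($L{\left(R \right)} = -7 + \frac{1}{7} \cdot 5 = -7 + \frac{5}{7} = - \frac{44}{7}$)
$L^{2}{\left(\left(-3 + 2\right) \left(7 + 2\right) \right)} = \left(- \frac{44}{7}\right)^{2} = \frac{1936}{49}$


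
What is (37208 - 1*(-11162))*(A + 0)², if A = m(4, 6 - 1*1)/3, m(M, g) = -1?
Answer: 48370/9 ≈ 5374.4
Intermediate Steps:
A = -⅓ (A = -1/3 = -1*⅓ = -⅓ ≈ -0.33333)
(37208 - 1*(-11162))*(A + 0)² = (37208 - 1*(-11162))*(-⅓ + 0)² = (37208 + 11162)*(-⅓)² = 48370*(⅑) = 48370/9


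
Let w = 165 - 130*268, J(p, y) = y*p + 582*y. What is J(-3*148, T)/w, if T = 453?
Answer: -62514/34675 ≈ -1.8029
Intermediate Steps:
J(p, y) = 582*y + p*y (J(p, y) = p*y + 582*y = 582*y + p*y)
w = -34675 (w = 165 - 34840 = -34675)
J(-3*148, T)/w = (453*(582 - 3*148))/(-34675) = (453*(582 - 444))*(-1/34675) = (453*138)*(-1/34675) = 62514*(-1/34675) = -62514/34675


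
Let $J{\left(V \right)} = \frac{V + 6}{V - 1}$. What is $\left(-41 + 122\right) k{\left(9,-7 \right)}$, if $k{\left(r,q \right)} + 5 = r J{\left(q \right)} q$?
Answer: $- \frac{8343}{8} \approx -1042.9$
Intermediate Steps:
$J{\left(V \right)} = \frac{6 + V}{-1 + V}$
$k{\left(r,q \right)} = -5 + \frac{q r \left(6 + q\right)}{-1 + q}$ ($k{\left(r,q \right)} = -5 + r \frac{6 + q}{-1 + q} q = -5 + \frac{r \left(6 + q\right)}{-1 + q} q = -5 + \frac{q r \left(6 + q\right)}{-1 + q}$)
$\left(-41 + 122\right) k{\left(9,-7 \right)} = \left(-41 + 122\right) \frac{5 - -35 - 63 \left(6 - 7\right)}{-1 - 7} = 81 \frac{5 + 35 - 63 \left(-1\right)}{-8} = 81 \left(- \frac{5 + 35 + 63}{8}\right) = 81 \left(\left(- \frac{1}{8}\right) 103\right) = 81 \left(- \frac{103}{8}\right) = - \frac{8343}{8}$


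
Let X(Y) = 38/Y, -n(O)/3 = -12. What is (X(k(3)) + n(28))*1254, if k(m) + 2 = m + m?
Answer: 57057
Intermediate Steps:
n(O) = 36 (n(O) = -3*(-12) = 36)
k(m) = -2 + 2*m (k(m) = -2 + (m + m) = -2 + 2*m)
(X(k(3)) + n(28))*1254 = (38/(-2 + 2*3) + 36)*1254 = (38/(-2 + 6) + 36)*1254 = (38/4 + 36)*1254 = (38*(1/4) + 36)*1254 = (19/2 + 36)*1254 = (91/2)*1254 = 57057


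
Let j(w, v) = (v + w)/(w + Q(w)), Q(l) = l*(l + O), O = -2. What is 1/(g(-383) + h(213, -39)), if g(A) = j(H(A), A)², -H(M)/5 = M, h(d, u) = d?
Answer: 22896225/4876895929 ≈ 0.0046948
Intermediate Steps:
H(M) = -5*M
Q(l) = l*(-2 + l) (Q(l) = l*(l - 2) = l*(-2 + l))
j(w, v) = (v + w)/(w + w*(-2 + w))
g(A) = 16/(25*(-1 - 5*A)²) (g(A) = ((A - 5*A)/(((-5*A))*(-1 - 5*A)))² = ((-1/(5*A))*(-4*A)/(-1 - 5*A))² = (4/(5*(-1 - 5*A)))² = 16/(25*(-1 - 5*A)²))
1/(g(-383) + h(213, -39)) = 1/(16/(25*(1 + 5*(-383))²) + 213) = 1/(16/(25*(1 - 1915)²) + 213) = 1/((16/25)/(-1914)² + 213) = 1/((16/25)*(1/3663396) + 213) = 1/(4/22896225 + 213) = 1/(4876895929/22896225) = 22896225/4876895929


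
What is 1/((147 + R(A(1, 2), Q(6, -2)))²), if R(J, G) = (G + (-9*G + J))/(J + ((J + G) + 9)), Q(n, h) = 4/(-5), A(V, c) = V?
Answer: 2601/56761156 ≈ 4.5824e-5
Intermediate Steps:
Q(n, h) = -⅘ (Q(n, h) = 4*(-⅕) = -⅘)
R(J, G) = (J - 8*G)/(9 + G + 2*J) (R(J, G) = (G + (J - 9*G))/(J + ((G + J) + 9)) = (J - 8*G)/(J + (9 + G + J)) = (J - 8*G)/(9 + G + 2*J))
1/((147 + R(A(1, 2), Q(6, -2)))²) = 1/((147 + (1 - 8*(-⅘))/(9 - ⅘ + 2*1))²) = 1/((147 + (1 + 32/5)/(9 - ⅘ + 2))²) = 1/((147 + (37/5)/(51/5))²) = 1/((147 + (5/51)*(37/5))²) = 1/((147 + 37/51)²) = 1/((7534/51)²) = 1/(56761156/2601) = 2601/56761156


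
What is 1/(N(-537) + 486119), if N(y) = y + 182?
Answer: 1/485764 ≈ 2.0586e-6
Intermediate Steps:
N(y) = 182 + y
1/(N(-537) + 486119) = 1/((182 - 537) + 486119) = 1/(-355 + 486119) = 1/485764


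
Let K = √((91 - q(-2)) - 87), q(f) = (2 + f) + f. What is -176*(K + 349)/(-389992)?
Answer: 7678/48749 + 22*√6/48749 ≈ 0.15861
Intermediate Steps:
q(f) = 2 + 2*f
K = √6 (K = √((91 - (2 + 2*(-2))) - 87) = √((91 - (2 - 4)) - 87) = √((91 - 1*(-2)) - 87) = √((91 + 2) - 87) = √(93 - 87) = √6 ≈ 2.4495)
-176*(K + 349)/(-389992) = -176*(√6 + 349)/(-389992) = -176*(349 + √6)*(-1/389992) = (-61424 - 176*√6)*(-1/389992) = 7678/48749 + 22*√6/48749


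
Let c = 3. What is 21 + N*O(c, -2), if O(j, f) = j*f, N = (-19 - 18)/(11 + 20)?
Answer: 873/31 ≈ 28.161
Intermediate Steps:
N = -37/31 ≈ -1.1935
O(j, f) = f*j
21 + N*O(c, -2) = 21 - (-74)*3/31 = 21 - 37/31*(-6) = 21 + 222/31 = 873/31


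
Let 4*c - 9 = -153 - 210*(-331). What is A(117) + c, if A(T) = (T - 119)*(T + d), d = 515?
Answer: 32155/2 ≈ 16078.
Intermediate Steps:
c = 34683/2 (c = 9/4 + (-153 - 210*(-331))/4 = 9/4 + (-153 + 69510)/4 = 9/4 + (¼)*69357 = 9/4 + 69357/4 = 34683/2 ≈ 17342.)
A(T) = (-119 + T)*(515 + T) (A(T) = (T - 119)*(T + 515) = (-119 + T)*(515 + T))
A(117) + c = (-61285 + 117² + 396*117) + 34683/2 = (-61285 + 13689 + 46332) + 34683/2 = -1264 + 34683/2 = 32155/2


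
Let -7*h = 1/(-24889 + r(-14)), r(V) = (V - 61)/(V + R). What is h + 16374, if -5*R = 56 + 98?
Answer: 91281136646/5574761 ≈ 16374.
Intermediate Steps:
R = -154/5 (R = -(56 + 98)/5 = -1/5*154 = -154/5 ≈ -30.800)
r(V) = (-61 + V)/(-154/5 + V) (r(V) = (V - 61)/(V - 154/5) = (-61 + V)/(-154/5 + V))
h = 32/5574761 (h = -1/(7*(-24889 + 5*(-61 - 14)/(-154 + 5*(-14)))) = -1/(7*(-24889 + 5*(-75)/(-154 - 70))) = -1/(7*(-24889 + 5*(-75)/(-224))) = -1/(7*(-24889 + 5*(-1/224)*(-75))) = -1/(7*(-24889 + 375/224)) = -1/(7*(-5574761/224)) = -1/7*(-224/5574761) = 32/5574761 ≈ 5.7402e-6)
h + 16374 = 32/5574761 + 16374 = 91281136646/5574761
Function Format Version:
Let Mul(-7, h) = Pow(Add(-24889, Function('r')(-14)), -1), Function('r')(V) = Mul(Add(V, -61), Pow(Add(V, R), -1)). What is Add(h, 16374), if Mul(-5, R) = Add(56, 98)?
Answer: Rational(91281136646, 5574761) ≈ 16374.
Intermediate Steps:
R = Rational(-154, 5) (R = Mul(Rational(-1, 5), Add(56, 98)) = Mul(Rational(-1, 5), 154) = Rational(-154, 5) ≈ -30.800)
Function('r')(V) = Mul(Pow(Add(Rational(-154, 5), V), -1), Add(-61, V)) (Function('r')(V) = Mul(Add(V, -61), Pow(Add(V, Rational(-154, 5)), -1)) = Mul(Add(-61, V), Pow(Add(Rational(-154, 5), V), -1)) = Mul(Pow(Add(Rational(-154, 5), V), -1), Add(-61, V)))
h = Rational(32, 5574761) (h = Mul(Rational(-1, 7), Pow(Add(-24889, Mul(5, Pow(Add(-154, Mul(5, -14)), -1), Add(-61, -14))), -1)) = Mul(Rational(-1, 7), Pow(Add(-24889, Mul(5, Pow(Add(-154, -70), -1), -75)), -1)) = Mul(Rational(-1, 7), Pow(Add(-24889, Mul(5, Pow(-224, -1), -75)), -1)) = Mul(Rational(-1, 7), Pow(Add(-24889, Mul(5, Rational(-1, 224), -75)), -1)) = Mul(Rational(-1, 7), Pow(Add(-24889, Rational(375, 224)), -1)) = Mul(Rational(-1, 7), Pow(Rational(-5574761, 224), -1)) = Mul(Rational(-1, 7), Rational(-224, 5574761)) = Rational(32, 5574761) ≈ 5.7402e-6)
Add(h, 16374) = Add(Rational(32, 5574761), 16374) = Rational(91281136646, 5574761)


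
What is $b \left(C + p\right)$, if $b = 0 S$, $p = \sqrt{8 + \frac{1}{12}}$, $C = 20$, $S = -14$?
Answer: $0$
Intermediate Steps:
$p = \frac{\sqrt{291}}{6}$ ($p = \sqrt{8 + \frac{1}{12}} = \sqrt{\frac{97}{12}} = \frac{\sqrt{291}}{6} \approx 2.8431$)
$b = 0$ ($b = 0 \left(-14\right) = 0$)
$b \left(C + p\right) = 0 \left(20 + \frac{\sqrt{291}}{6}\right) = 0$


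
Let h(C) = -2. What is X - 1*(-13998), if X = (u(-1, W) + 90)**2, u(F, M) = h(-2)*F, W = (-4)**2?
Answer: 22462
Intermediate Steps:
W = 16
u(F, M) = -2*F
X = 8464 (X = (-2*(-1) + 90)**2 = (2 + 90)**2 = 92**2 = 8464)
X - 1*(-13998) = 8464 - 1*(-13998) = 8464 + 13998 = 22462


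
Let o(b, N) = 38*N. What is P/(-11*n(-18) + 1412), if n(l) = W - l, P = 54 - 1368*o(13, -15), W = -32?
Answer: 14441/29 ≈ 497.97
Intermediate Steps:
P = 779814 (P = 54 - 51984*(-15) = 54 - 1368*(-570) = 54 + 779760 = 779814)
n(l) = -32 - l
P/(-11*n(-18) + 1412) = 779814/(-11*(-32 - 1*(-18)) + 1412) = 779814/(-11*(-32 + 18) + 1412) = 779814/(-11*(-14) + 1412) = 779814/(154 + 1412) = 779814/1566 = 779814*(1/1566) = 14441/29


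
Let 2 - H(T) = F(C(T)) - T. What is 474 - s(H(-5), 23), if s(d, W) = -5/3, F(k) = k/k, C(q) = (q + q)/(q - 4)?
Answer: 1427/3 ≈ 475.67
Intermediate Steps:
C(q) = 2*q/(-4 + q) (C(q) = (2*q)/(-4 + q) = 2*q/(-4 + q))
F(k) = 1
H(T) = 1 + T (H(T) = 2 - (1 - T) = 2 + (-1 + T) = 1 + T)
s(d, W) = -5/3 (s(d, W) = -5*⅓ = -5/3)
474 - s(H(-5), 23) = 474 - 1*(-5/3) = 474 + 5/3 = 1427/3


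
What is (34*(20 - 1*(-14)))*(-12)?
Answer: -13872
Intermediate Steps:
(34*(20 - 1*(-14)))*(-12) = (34*(20 + 14))*(-12) = (34*34)*(-12) = 1156*(-12) = -13872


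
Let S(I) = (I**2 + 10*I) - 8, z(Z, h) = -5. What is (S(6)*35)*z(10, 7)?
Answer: -15400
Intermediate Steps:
S(I) = -8 + I**2 + 10*I
(S(6)*35)*z(10, 7) = ((-8 + 6**2 + 10*6)*35)*(-5) = ((-8 + 36 + 60)*35)*(-5) = (88*35)*(-5) = 3080*(-5) = -15400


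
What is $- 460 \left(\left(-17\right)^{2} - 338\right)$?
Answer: $22540$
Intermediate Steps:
$- 460 \left(\left(-17\right)^{2} - 338\right) = - 460 \left(289 - 338\right) = \left(-460\right) \left(-49\right) = 22540$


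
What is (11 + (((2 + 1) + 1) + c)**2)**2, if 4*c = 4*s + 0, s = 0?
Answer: 729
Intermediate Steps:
c = 0 (c = (4*0 + 0)/4 = (0 + 0)/4 = (1/4)*0 = 0)
(11 + (((2 + 1) + 1) + c)**2)**2 = (11 + (((2 + 1) + 1) + 0)**2)**2 = (11 + ((3 + 1) + 0)**2)**2 = (11 + (4 + 0)**2)**2 = (11 + 4**2)**2 = (11 + 16)**2 = 27**2 = 729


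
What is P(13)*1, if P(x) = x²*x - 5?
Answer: 2192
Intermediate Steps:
P(x) = -5 + x³ (P(x) = x³ - 5 = -5 + x³)
P(13)*1 = (-5 + 13³)*1 = (-5 + 2197)*1 = 2192*1 = 2192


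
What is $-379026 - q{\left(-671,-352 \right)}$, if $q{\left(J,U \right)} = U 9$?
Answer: $-375858$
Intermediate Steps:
$q{\left(J,U \right)} = 9 U$
$-379026 - q{\left(-671,-352 \right)} = -379026 - 9 \left(-352\right) = -379026 - -3168 = -379026 + 3168 = -375858$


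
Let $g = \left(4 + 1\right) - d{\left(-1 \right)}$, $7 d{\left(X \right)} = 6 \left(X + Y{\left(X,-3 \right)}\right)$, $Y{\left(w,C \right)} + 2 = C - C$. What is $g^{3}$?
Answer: $\frac{148877}{343} \approx 434.04$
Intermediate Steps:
$Y{\left(w,C \right)} = -2$ ($Y{\left(w,C \right)} = -2 + \left(C - C\right) = -2 + 0 = -2$)
$d{\left(X \right)} = - \frac{12}{7} + \frac{6 X}{7}$ ($d{\left(X \right)} = \frac{6 \left(X - 2\right)}{7} = \frac{6 \left(-2 + X\right)}{7} = \frac{-12 + 6 X}{7} = - \frac{12}{7} + \frac{6 X}{7}$)
$g = \frac{53}{7}$ ($g = \left(4 + 1\right) - \left(- \frac{12}{7} + \frac{6}{7} \left(-1\right)\right) = 5 - \left(- \frac{12}{7} - \frac{6}{7}\right) = 5 - - \frac{18}{7} = 5 + \frac{18}{7} = \frac{53}{7} \approx 7.5714$)
$g^{3} = \left(\frac{53}{7}\right)^{3} = \frac{148877}{343}$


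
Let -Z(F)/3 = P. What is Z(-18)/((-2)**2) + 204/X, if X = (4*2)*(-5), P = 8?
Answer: -111/10 ≈ -11.100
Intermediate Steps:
Z(F) = -24 (Z(F) = -3*8 = -24)
X = -40 (X = 8*(-5) = -40)
Z(-18)/((-2)**2) + 204/X = -24/((-2)**2) + 204/(-40) = -24/4 + 204*(-1/40) = -24*1/4 - 51/10 = -6 - 51/10 = -111/10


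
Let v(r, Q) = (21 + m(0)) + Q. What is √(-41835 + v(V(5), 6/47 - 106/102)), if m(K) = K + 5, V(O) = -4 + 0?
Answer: I*√240223404126/2397 ≈ 204.47*I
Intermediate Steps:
V(O) = -4
m(K) = 5 + K
v(r, Q) = 26 + Q (v(r, Q) = (21 + (5 + 0)) + Q = (21 + 5) + Q = 26 + Q)
√(-41835 + v(V(5), 6/47 - 106/102)) = √(-41835 + (26 + (6/47 - 106/102))) = √(-41835 + (26 + (6*(1/47) - 106*1/102))) = √(-41835 + (26 + (6/47 - 53/51))) = √(-41835 + (26 - 2185/2397)) = √(-41835 + 60137/2397) = √(-100218358/2397) = I*√240223404126/2397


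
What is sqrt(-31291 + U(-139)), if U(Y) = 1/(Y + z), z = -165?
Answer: I*sqrt(180736835)/76 ≈ 176.89*I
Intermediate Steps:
U(Y) = 1/(-165 + Y) (U(Y) = 1/(Y - 165) = 1/(-165 + Y))
sqrt(-31291 + U(-139)) = sqrt(-31291 + 1/(-165 - 139)) = sqrt(-31291 + 1/(-304)) = sqrt(-31291 - 1/304) = sqrt(-9512465/304) = I*sqrt(180736835)/76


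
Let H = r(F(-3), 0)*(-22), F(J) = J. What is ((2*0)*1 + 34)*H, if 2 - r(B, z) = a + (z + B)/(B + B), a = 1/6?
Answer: -2992/3 ≈ -997.33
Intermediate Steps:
a = 1/6 ≈ 0.16667
r(B, z) = 11/6 - (B + z)/(2*B) (r(B, z) = 2 - (1/6 + (z + B)/(B + B)) = 2 - (1/6 + (B + z)/((2*B))) = 2 - (1/6 + (B + z)*(1/(2*B))) = 2 - (1/6 + (B + z)/(2*B)) = 2 + (-1/6 - (B + z)/(2*B)) = 11/6 - (B + z)/(2*B))
H = -88/3 (H = (4/3 - 1/2*0/(-3))*(-22) = (4/3 - 1/2*0*(-1/3))*(-22) = (4/3 + 0)*(-22) = (4/3)*(-22) = -88/3 ≈ -29.333)
((2*0)*1 + 34)*H = ((2*0)*1 + 34)*(-88/3) = (0*1 + 34)*(-88/3) = (0 + 34)*(-88/3) = 34*(-88/3) = -2992/3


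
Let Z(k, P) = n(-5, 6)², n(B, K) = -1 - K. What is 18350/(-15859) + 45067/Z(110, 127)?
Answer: 713818403/777091 ≈ 918.58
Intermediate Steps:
Z(k, P) = 49 (Z(k, P) = (-1 - 1*6)² = (-1 - 6)² = (-7)² = 49)
18350/(-15859) + 45067/Z(110, 127) = 18350/(-15859) + 45067/49 = 18350*(-1/15859) + 45067*(1/49) = -18350/15859 + 45067/49 = 713818403/777091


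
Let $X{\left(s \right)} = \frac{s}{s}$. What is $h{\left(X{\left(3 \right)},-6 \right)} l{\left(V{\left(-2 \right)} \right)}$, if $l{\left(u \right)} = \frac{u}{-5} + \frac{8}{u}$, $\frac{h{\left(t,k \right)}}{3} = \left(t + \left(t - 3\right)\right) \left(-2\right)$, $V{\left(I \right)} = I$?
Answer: $- \frac{108}{5} \approx -21.6$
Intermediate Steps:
$X{\left(s \right)} = 1$
$h{\left(t,k \right)} = 18 - 12 t$ ($h{\left(t,k \right)} = 3 \left(t + \left(t - 3\right)\right) \left(-2\right) = 3 \left(t + \left(-3 + t\right)\right) \left(-2\right) = 3 \left(-3 + 2 t\right) \left(-2\right) = 3 \left(6 - 4 t\right) = 18 - 12 t$)
$l{\left(u \right)} = \frac{8}{u} - \frac{u}{5}$ ($l{\left(u \right)} = u \left(- \frac{1}{5}\right) + \frac{8}{u} = - \frac{u}{5} + \frac{8}{u} = \frac{8}{u} - \frac{u}{5}$)
$h{\left(X{\left(3 \right)},-6 \right)} l{\left(V{\left(-2 \right)} \right)} = \left(18 - 12\right) \left(\frac{8}{-2} - - \frac{2}{5}\right) = \left(18 - 12\right) \left(8 \left(- \frac{1}{2}\right) + \frac{2}{5}\right) = 6 \left(-4 + \frac{2}{5}\right) = 6 \left(- \frac{18}{5}\right) = - \frac{108}{5}$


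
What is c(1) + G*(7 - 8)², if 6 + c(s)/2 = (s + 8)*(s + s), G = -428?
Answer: -404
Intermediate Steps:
c(s) = -12 + 4*s*(8 + s) (c(s) = -12 + 2*((s + 8)*(s + s)) = -12 + 2*((8 + s)*(2*s)) = -12 + 2*(2*s*(8 + s)) = -12 + 4*s*(8 + s))
c(1) + G*(7 - 8)² = (-12 + 4*1² + 32*1) - 428*(7 - 8)² = (-12 + 4*1 + 32) - 428*(-1)² = (-12 + 4 + 32) - 428*1 = 24 - 428 = -404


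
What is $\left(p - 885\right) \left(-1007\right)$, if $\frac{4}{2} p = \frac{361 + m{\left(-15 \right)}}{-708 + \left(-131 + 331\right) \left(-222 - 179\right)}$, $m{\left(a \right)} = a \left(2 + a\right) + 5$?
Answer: $\frac{144210175047}{161816} \approx 8.912 \cdot 10^{5}$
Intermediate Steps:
$m{\left(a \right)} = 5 + a \left(2 + a\right)$
$p = - \frac{561}{161816}$ ($p = \frac{\left(361 + \left(5 + \left(-15\right)^{2} + 2 \left(-15\right)\right)\right) \frac{1}{-708 + \left(-131 + 331\right) \left(-222 - 179\right)}}{2} = \frac{\left(361 + \left(5 + 225 - 30\right)\right) \frac{1}{-708 + 200 \left(-401\right)}}{2} = \frac{\left(361 + 200\right) \frac{1}{-708 - 80200}}{2} = \frac{561 \frac{1}{-80908}}{2} = \frac{561 \left(- \frac{1}{80908}\right)}{2} = \frac{1}{2} \left(- \frac{561}{80908}\right) = - \frac{561}{161816} \approx -0.0034669$)
$\left(p - 885\right) \left(-1007\right) = \left(- \frac{561}{161816} - 885\right) \left(-1007\right) = \left(- \frac{143207721}{161816}\right) \left(-1007\right) = \frac{144210175047}{161816}$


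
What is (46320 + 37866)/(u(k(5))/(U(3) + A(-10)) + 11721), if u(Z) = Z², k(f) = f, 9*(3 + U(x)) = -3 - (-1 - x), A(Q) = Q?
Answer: 3255192/453137 ≈ 7.1837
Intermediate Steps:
U(x) = -29/9 + x/9 (U(x) = -3 + (-3 - (-1 - x))/9 = -3 + (-3 + (1 + x))/9 = -3 + (-2 + x)/9 = -3 + (-2/9 + x/9) = -29/9 + x/9)
(46320 + 37866)/(u(k(5))/(U(3) + A(-10)) + 11721) = (46320 + 37866)/(5²/((-29/9 + (⅑)*3) - 10) + 11721) = 84186/(25/((-29/9 + ⅓) - 10) + 11721) = 84186/(25/(-26/9 - 10) + 11721) = 84186/(25/(-116/9) + 11721) = 84186/(25*(-9/116) + 11721) = 84186/(-225/116 + 11721) = 84186/(1359411/116) = 84186*(116/1359411) = 3255192/453137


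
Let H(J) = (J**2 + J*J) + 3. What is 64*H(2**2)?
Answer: 2240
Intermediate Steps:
H(J) = 3 + 2*J**2 (H(J) = (J**2 + J**2) + 3 = 2*J**2 + 3 = 3 + 2*J**2)
64*H(2**2) = 64*(3 + 2*(2**2)**2) = 64*(3 + 2*4**2) = 64*(3 + 2*16) = 64*(3 + 32) = 64*35 = 2240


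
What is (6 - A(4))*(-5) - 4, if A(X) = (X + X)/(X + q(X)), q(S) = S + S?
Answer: -92/3 ≈ -30.667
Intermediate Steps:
q(S) = 2*S
A(X) = 2/3 (A(X) = (X + X)/(X + 2*X) = (2*X)/((3*X)) = (2*X)*(1/(3*X)) = 2/3)
(6 - A(4))*(-5) - 4 = (6 - 1*2/3)*(-5) - 4 = (6 - 2/3)*(-5) - 4 = (16/3)*(-5) - 4 = -80/3 - 4 = -92/3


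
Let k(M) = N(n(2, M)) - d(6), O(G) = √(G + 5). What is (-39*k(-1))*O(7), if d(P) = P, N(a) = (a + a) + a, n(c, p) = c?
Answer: 0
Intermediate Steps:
O(G) = √(5 + G)
N(a) = 3*a (N(a) = 2*a + a = 3*a)
k(M) = 0 (k(M) = 3*2 - 1*6 = 6 - 6 = 0)
(-39*k(-1))*O(7) = (-39*0)*√(5 + 7) = 0*√12 = 0*(2*√3) = 0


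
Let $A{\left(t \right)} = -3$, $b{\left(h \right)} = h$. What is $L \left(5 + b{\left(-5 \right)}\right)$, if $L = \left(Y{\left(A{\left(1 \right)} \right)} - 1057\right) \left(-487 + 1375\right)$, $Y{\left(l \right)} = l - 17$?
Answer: $0$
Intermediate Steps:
$Y{\left(l \right)} = -17 + l$
$L = -956376$ ($L = \left(\left(-17 - 3\right) - 1057\right) \left(-487 + 1375\right) = \left(-20 - 1057\right) 888 = \left(-1077\right) 888 = -956376$)
$L \left(5 + b{\left(-5 \right)}\right) = - 956376 \left(5 - 5\right) = \left(-956376\right) 0 = 0$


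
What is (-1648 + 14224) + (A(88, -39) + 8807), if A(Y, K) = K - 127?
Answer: 21217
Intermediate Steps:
A(Y, K) = -127 + K
(-1648 + 14224) + (A(88, -39) + 8807) = (-1648 + 14224) + ((-127 - 39) + 8807) = 12576 + (-166 + 8807) = 12576 + 8641 = 21217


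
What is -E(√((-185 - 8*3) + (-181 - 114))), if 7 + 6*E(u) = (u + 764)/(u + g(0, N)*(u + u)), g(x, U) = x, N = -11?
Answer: 1 + 191*I*√14/126 ≈ 1.0 + 5.6719*I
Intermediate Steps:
E(u) = -7/6 + (764 + u)/(6*u) (E(u) = -7/6 + ((u + 764)/(u + 0*(u + u)))/6 = -7/6 + ((764 + u)/(u + 0*(2*u)))/6 = -7/6 + ((764 + u)/(u + 0))/6 = -7/6 + ((764 + u)/u)/6 = -7/6 + (764 + u)/(6*u))
-E(√((-185 - 8*3) + (-181 - 114))) = -(382/3 - √((-185 - 8*3) + (-181 - 114)))/(√((-185 - 8*3) + (-181 - 114))) = -(382/3 - √((-185 - 24) - 295))/(√((-185 - 24) - 295)) = -(382/3 - √(-209 - 295))/(√(-209 - 295)) = -(382/3 - √(-504))/(√(-504)) = -(382/3 - 6*I*√14)/(6*I*√14) = -(-I*√14/84)*(382/3 - 6*I*√14) = -(-1)*I*√14*(382/3 - 6*I*√14)/84 = I*√14*(382/3 - 6*I*√14)/84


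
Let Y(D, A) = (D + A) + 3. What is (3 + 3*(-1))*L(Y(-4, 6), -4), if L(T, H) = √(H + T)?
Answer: 0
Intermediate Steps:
Y(D, A) = 3 + A + D (Y(D, A) = (A + D) + 3 = 3 + A + D)
(3 + 3*(-1))*L(Y(-4, 6), -4) = (3 + 3*(-1))*√(-4 + (3 + 6 - 4)) = (3 - 3)*√(-4 + 5) = 0*√1 = 0*1 = 0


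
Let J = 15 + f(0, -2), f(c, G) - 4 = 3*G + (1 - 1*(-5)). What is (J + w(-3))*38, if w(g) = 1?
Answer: 760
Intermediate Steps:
f(c, G) = 10 + 3*G (f(c, G) = 4 + (3*G + (1 - 1*(-5))) = 4 + (3*G + (1 + 5)) = 4 + (3*G + 6) = 4 + (6 + 3*G) = 10 + 3*G)
J = 19 (J = 15 + (10 + 3*(-2)) = 15 + (10 - 6) = 15 + 4 = 19)
(J + w(-3))*38 = (19 + 1)*38 = 20*38 = 760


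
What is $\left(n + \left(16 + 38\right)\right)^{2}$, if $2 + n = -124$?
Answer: $5184$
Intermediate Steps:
$n = -126$ ($n = -2 - 124 = -126$)
$\left(n + \left(16 + 38\right)\right)^{2} = \left(-126 + \left(16 + 38\right)\right)^{2} = \left(-126 + 54\right)^{2} = \left(-72\right)^{2} = 5184$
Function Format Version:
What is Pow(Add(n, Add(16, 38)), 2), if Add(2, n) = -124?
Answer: 5184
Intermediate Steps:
n = -126 (n = Add(-2, -124) = -126)
Pow(Add(n, Add(16, 38)), 2) = Pow(Add(-126, Add(16, 38)), 2) = Pow(Add(-126, 54), 2) = Pow(-72, 2) = 5184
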